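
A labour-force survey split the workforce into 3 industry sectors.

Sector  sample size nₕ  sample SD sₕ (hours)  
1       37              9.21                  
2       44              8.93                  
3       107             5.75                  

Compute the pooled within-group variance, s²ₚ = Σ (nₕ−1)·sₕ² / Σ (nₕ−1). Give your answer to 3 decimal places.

53.986

1: (37−1)·9.21² = 36·84.8241 = 3053.6676
2: (44−1)·8.93² = 43·79.7449 = 3429.0307
3: (107−1)·5.75² = 106·33.0625 = 3504.625
Numerator = 9987.3233; denominator = Σ(nₕ−1) = 185.
s²ₚ = 9987.3233/185 = 53.98553... → 53.986.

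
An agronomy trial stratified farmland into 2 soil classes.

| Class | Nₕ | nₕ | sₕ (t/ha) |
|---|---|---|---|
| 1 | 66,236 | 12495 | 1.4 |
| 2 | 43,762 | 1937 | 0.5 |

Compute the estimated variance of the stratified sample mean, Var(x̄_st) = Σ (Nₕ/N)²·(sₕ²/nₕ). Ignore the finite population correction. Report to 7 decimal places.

N = 109998. Term for each stratum: Wₕ²sₕ²/nₕ.
Var(x̄_st) = 0.0000568772 + 0.0000204284 = 0.0000773057 → 0.0000773.

0.0000773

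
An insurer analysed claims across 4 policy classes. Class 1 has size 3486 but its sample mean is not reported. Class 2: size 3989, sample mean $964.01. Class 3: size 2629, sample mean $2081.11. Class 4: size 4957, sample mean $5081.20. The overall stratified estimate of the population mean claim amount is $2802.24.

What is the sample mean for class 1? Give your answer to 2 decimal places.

N = 3486 + 3989 + 2629 + 4957 = 15061.
Overall total = μ·N = 2802.24·15061 = 42204536.64.
Subtract the known strata: 3989·964.01 + 2629·2081.11 + 4957·5081.20 = 34504182.48.
Remaining total for class 1: 42204536.64 − 34504182.48 = 7700354.16.
Divide by its size: 7700354.16 / 3486 = 2208.9369... → 2208.94.

2208.94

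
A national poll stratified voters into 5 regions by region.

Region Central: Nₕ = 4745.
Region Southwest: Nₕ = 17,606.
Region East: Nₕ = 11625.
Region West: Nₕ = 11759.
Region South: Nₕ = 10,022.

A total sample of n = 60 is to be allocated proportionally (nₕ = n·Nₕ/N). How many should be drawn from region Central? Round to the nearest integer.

5

N = 4745 + 17606 + 11625 + 11759 + 10022 = 55757.
n_Central = 60·4745/55757 = 5.106... → 5.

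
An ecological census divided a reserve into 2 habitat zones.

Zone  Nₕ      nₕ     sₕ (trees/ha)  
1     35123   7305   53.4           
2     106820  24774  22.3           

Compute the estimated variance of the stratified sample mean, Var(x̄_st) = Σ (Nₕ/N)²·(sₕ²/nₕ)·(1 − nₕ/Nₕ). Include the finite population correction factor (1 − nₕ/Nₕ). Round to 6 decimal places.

0.027662

N = 141943; Wₕ = Nₕ/N.
zone 1: (35123/141943)²·53.4²/7305·(1 − 7305/35123) = 0.018930053
zone 2: (106820/141943)²·22.3²/24774·(1 − 24774/106820) = 0.008731636
Sum = 0.027661689 → 0.027662.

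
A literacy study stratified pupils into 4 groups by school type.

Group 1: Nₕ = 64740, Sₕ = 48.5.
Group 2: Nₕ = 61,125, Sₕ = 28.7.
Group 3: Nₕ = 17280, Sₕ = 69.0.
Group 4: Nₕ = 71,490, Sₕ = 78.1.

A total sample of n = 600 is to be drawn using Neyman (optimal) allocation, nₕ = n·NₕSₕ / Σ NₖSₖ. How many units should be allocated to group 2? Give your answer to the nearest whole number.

1: NₕSₕ = 64740·48.5 = 3139890
2: NₕSₕ = 61125·28.7 = 1754287.5
3: NₕSₕ = 17280·69.0 = 1192320
4: NₕSₕ = 71490·78.1 = 5583369
Σ NₕSₕ = 11669866.5.
n_2 = 600·1754287.5/11669866.5 = 90.196... → 90.

90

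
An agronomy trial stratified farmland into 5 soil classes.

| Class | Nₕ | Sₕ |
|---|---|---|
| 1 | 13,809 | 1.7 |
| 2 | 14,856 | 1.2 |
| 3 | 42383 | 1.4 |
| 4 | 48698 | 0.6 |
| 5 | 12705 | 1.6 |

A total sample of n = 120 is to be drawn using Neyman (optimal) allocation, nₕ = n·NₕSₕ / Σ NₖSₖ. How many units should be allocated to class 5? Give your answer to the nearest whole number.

Σ NₕSₕ = 13809·1.7 + 14856·1.2 + 42383·1.4 + 48698·0.6 + 12705·1.6 = 150185.5.
Share for 5: 20328/150185.5 = 0.13535.
n_5 = 120 × 0.13535 = 16.242... → 16.

16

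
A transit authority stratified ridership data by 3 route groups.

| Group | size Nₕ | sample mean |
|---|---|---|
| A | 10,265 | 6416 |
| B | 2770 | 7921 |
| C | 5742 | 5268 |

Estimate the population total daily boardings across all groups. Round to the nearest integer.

118050266

A: 10265·6416 = 65860240
B: 2770·7921 = 21941170
C: 5742·5268 = 30248856
τ̂ = Σ Nₕx̄ₕ = 118050266.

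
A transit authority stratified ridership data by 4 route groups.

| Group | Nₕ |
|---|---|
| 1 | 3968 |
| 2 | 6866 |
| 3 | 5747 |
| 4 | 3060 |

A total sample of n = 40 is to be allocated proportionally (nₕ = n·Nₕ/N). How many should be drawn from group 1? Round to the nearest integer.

8

N = 3968 + 6866 + 5747 + 3060 = 19641.
n_1 = 40·3968/19641 = 8.081... → 8.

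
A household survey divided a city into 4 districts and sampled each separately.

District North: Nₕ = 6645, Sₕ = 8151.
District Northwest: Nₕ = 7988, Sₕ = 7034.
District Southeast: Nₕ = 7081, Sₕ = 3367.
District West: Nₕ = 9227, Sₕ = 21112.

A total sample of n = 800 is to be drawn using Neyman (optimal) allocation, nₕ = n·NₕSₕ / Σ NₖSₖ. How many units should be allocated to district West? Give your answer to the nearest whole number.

474

North: NₕSₕ = 6645·8151 = 54163395
Northwest: NₕSₕ = 7988·7034 = 56187592
Southeast: NₕSₕ = 7081·3367 = 23841727
West: NₕSₕ = 9227·21112 = 194800424
Σ NₕSₕ = 328993138.
n_West = 800·194800424/328993138 = 473.689... → 474.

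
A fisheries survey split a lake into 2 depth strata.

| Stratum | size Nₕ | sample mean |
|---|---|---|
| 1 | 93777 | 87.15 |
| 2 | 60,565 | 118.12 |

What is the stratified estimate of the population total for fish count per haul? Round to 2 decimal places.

1: 93777·87.15 = 8172665.55
2: 60565·118.12 = 7153937.8
τ̂ = Σ Nₕx̄ₕ = 15326603.35.

15326603.35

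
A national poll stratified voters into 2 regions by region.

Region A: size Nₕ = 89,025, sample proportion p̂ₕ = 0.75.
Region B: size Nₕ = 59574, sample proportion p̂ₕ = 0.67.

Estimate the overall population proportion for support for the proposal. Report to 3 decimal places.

0.718

Wₕ = Nₕ/N with N = 148599: 0.5991, 0.4009.
p̂_st = 0.5991·0.75 + 0.4009·0.67 ≈ 0.71793... → 0.718.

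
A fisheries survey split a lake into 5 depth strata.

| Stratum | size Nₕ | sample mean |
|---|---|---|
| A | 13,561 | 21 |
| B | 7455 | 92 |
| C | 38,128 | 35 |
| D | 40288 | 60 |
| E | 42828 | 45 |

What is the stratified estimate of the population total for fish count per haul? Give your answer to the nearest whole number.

6649661

A: 13561·21 = 284781
B: 7455·92 = 685860
C: 38128·35 = 1334480
D: 40288·60 = 2417280
E: 42828·45 = 1927260
τ̂ = Σ Nₕx̄ₕ = 6649661.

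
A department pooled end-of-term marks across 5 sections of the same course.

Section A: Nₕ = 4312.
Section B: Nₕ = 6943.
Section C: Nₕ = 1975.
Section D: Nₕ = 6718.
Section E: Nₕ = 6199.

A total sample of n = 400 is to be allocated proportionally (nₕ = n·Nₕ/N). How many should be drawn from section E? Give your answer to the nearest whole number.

Share of section E = 6199/26147 = 0.23708.
Allocate 400 × 0.23708 = 94.833... → 95.

95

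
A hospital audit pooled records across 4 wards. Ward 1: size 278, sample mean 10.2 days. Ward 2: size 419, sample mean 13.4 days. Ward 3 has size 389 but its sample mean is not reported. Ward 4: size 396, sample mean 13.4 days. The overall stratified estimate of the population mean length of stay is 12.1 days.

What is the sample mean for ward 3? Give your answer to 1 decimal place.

10.7

N = 278 + 419 + 389 + 396 = 1482.
Overall total = μ·N = 12.1·1482 = 17932.2.
Subtract the known strata: 278·10.2 + 419·13.4 + 396·13.4 = 13756.6.
Remaining total for ward 3: 17932.2 − 13756.6 = 4175.6.
Divide by its size: 4175.6 / 389 = 10.734... → 10.7.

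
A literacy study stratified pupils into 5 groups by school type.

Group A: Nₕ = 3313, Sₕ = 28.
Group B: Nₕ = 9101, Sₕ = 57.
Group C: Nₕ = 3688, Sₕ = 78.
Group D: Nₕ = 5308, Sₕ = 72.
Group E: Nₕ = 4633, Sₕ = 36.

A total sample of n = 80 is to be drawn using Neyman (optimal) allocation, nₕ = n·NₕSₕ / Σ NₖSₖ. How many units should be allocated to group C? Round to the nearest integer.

A: NₕSₕ = 3313·28 = 92764
B: NₕSₕ = 9101·57 = 518757
C: NₕSₕ = 3688·78 = 287664
D: NₕSₕ = 5308·72 = 382176
E: NₕSₕ = 4633·36 = 166788
Σ NₕSₕ = 1448149.
n_C = 80·287664/1448149 = 15.891... → 16.

16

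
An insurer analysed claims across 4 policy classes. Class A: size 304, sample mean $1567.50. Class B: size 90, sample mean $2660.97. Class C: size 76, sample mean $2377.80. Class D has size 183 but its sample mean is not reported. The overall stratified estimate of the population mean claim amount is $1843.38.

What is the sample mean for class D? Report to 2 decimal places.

1677.63

N = 304 + 90 + 76 + 183 = 653.
Overall total = μ·N = 1843.38·653 = 1203727.14.
Subtract the known strata: 304·1567.50 + 90·2660.97 + 76·2377.80 = 896720.1.
Remaining total for class D: 1203727.14 − 896720.1 = 307007.04.
Divide by its size: 307007.04 / 183 = 1677.6341... → 1677.63.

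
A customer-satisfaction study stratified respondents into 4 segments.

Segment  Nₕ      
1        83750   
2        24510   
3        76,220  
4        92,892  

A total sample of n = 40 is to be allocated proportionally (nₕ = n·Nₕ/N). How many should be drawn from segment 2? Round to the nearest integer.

N = 83750 + 24510 + 76220 + 92892 = 277372.
n_2 = 40·24510/277372 = 3.535... → 4.

4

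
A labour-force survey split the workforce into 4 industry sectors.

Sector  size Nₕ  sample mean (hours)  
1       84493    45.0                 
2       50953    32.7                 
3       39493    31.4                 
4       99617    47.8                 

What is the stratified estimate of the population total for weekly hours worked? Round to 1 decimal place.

1: 84493·45.0 = 3802185
2: 50953·32.7 = 1666163.1
3: 39493·31.4 = 1240080.2
4: 99617·47.8 = 4761692.6
τ̂ = Σ Nₕx̄ₕ = 11470120.9.

11470120.9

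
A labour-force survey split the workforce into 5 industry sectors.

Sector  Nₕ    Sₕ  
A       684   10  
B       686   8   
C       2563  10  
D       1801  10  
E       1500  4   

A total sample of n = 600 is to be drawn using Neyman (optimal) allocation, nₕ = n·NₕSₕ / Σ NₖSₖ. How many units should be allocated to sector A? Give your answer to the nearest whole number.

66

Σ NₕSₕ = 684·10 + 686·8 + 2563·10 + 1801·10 + 1500·4 = 61968.
Share for A: 6840/61968 = 0.11038.
n_A = 600 × 0.11038 = 66.228... → 66.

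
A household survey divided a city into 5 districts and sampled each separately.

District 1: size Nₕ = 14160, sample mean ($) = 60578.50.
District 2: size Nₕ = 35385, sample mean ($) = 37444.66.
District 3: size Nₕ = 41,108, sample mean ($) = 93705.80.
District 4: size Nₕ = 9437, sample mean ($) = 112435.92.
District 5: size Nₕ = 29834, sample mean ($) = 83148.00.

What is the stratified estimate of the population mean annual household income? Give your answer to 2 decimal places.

73708.66

N = 14160 + 35385 + 41108 + 9437 + 29834 = 129924.
Weight each subgroup mean by Nₕ/N and sum.
Σ Nₕx̄ₕ = 14160·60578.50 + 35385·37444.66 + 41108·93705.80 + 9437·112435.92 + 29834·83148.00 = 857791560 + 1324979294.1 + 3852058026.4 + 1061057777.04 + 2480637432 = 9576524089.54.
Divide by N: 9576524089.54 / 129924 = 73708.6611... → 73708.66.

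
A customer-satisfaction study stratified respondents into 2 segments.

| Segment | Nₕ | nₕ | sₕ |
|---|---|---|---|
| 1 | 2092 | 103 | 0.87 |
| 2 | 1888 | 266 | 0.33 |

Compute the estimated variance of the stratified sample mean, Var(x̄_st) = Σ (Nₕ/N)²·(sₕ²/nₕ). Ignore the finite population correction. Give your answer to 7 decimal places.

0.0021224

N = 3980. Term for each stratum: Wₕ²sₕ²/nₕ.
Var(x̄_st) = 0.0020302920 + 0.0000921264 = 0.0021224184 → 0.0021224.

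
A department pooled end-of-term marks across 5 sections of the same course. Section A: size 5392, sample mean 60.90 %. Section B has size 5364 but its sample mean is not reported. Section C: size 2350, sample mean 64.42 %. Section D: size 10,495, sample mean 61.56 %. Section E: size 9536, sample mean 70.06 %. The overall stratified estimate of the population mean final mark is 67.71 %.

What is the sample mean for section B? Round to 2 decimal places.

83.85

N = 5392 + 5364 + 2350 + 10495 + 9536 = 33137.
Overall total = μ·N = 67.71·33137 = 2243706.27.
Subtract the known strata: 5392·60.90 + 2350·64.42 + 10495·61.56 + 9536·70.06 = 1793924.16.
Remaining total for section B: 2243706.27 − 1793924.16 = 449782.11.
Divide by its size: 449782.11 / 5364 = 83.8520... → 83.85.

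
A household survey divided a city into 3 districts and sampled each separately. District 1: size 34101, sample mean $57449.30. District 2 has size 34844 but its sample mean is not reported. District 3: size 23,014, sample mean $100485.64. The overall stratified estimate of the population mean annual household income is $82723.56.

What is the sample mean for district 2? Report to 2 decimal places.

95727.26

N = 34101 + 34844 + 23014 = 91959.
Overall total = μ·N = 82723.56·91959 = 7607175854.04.
Subtract the known strata: 34101·57449.30 + 23014·100485.64 = 4271655098.26.
Remaining total for district 2: 7607175854.04 − 4271655098.26 = 3335520755.78.
Divide by its size: 3335520755.78 / 34844 = 95727.2631... → 95727.26.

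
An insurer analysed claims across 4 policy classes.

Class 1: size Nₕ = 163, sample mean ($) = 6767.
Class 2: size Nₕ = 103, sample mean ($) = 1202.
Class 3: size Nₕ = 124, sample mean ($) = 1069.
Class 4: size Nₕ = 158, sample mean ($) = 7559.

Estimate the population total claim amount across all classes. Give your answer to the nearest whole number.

2553705

Population total = Σ Nₕ·x̄ₕ (each stratum's size times its mean).
163·6767 + 103·1202 + 124·1069 + 158·7559 = 1103021 + 123806 + 132556 + 1194322 = 2553705.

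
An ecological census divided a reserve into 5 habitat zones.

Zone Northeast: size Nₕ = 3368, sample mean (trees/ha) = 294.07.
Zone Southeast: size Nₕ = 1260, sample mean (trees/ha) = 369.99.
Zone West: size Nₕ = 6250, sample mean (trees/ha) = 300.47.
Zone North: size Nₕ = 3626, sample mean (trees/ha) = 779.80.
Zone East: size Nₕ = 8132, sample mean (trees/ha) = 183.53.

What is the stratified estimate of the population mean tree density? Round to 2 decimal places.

N = 22636; weights Wₕ = Nₕ/N = (0.1488, 0.0557, 0.2761, 0.1602, 0.3593).
x̄_st = Σ Wₕ·x̄ₕ = 0.1488·294.07 + 0.0557·369.99 + 0.2761·300.47 + 0.1602·779.80 + 0.3593·183.53 ≈ 338.1593...
→ 338.16.

338.16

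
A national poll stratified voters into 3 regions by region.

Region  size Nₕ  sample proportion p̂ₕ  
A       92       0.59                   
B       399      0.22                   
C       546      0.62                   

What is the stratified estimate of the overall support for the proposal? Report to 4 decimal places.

0.4634

Wₕ = Nₕ/N with N = 1037: 0.0887, 0.3848, 0.5265.
p̂_st = 0.0887·0.59 + 0.3848·0.22 + 0.5265·0.62 ≈ 0.463433... → 0.4634.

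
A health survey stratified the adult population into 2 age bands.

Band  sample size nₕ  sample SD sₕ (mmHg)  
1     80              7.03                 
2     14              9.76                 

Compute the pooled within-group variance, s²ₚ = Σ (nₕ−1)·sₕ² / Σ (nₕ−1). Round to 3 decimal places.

55.898

Degrees of freedom: 79 + 13 = 92.
Σ(nₕ−1)sₕ² = 79·49.4209 + 13·95.2576 = 5142.5999.
s²ₚ = 5142.5999 / 92 = 55.89783... → 55.898.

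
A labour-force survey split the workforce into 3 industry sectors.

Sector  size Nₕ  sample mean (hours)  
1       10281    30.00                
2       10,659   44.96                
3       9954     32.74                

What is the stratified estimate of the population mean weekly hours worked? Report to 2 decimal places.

N = 10281 + 10659 + 9954 = 30894.
Overall mean = Σ (Nₕ/N)·x̄ₕ — weight by population share, not a simple average.
Σ Nₕx̄ₕ = 10281·30.00 + 10659·44.96 + 9954·32.74 = 308430 + 479228.64 + 325893.96 = 1113552.6.
Divide by N: 1113552.6 / 30894 = 36.0443... → 36.04.

36.04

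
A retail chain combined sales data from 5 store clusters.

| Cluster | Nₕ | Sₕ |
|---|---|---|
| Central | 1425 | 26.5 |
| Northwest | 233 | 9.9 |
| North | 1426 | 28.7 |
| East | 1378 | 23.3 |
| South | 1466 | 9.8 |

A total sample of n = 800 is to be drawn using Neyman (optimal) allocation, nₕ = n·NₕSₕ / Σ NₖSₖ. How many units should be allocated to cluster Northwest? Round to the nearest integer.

Central: NₕSₕ = 1425·26.5 = 37762.5
Northwest: NₕSₕ = 233·9.9 = 2306.7
North: NₕSₕ = 1426·28.7 = 40926.2
East: NₕSₕ = 1378·23.3 = 32107.4
South: NₕSₕ = 1466·9.8 = 14366.8
Σ NₕSₕ = 127469.6.
n_Northwest = 800·2306.7/127469.6 = 14.477... → 14.

14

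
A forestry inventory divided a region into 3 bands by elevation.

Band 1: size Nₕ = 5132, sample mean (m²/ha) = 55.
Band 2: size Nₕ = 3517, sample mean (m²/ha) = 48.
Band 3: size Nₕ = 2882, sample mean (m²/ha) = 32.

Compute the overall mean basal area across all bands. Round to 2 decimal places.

N = 5132 + 3517 + 2882 = 11531.
Weight each subgroup mean by Nₕ/N and sum.
Σ Nₕx̄ₕ = 5132·55 + 3517·48 + 2882·32 = 282260 + 168816 + 92224 = 543300.
Divide by N: 543300 / 11531 = 47.1165... → 47.12.

47.12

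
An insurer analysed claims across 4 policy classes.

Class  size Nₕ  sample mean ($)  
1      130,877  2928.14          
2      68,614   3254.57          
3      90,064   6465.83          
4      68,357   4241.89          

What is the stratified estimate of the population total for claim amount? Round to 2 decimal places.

1478836632.61

1: 130877·2928.14 = 383226178.78
2: 68614·3254.57 = 223309065.98
3: 90064·6465.83 = 582338513.12
4: 68357·4241.89 = 289962874.73
τ̂ = Σ Nₕx̄ₕ = 1478836632.61.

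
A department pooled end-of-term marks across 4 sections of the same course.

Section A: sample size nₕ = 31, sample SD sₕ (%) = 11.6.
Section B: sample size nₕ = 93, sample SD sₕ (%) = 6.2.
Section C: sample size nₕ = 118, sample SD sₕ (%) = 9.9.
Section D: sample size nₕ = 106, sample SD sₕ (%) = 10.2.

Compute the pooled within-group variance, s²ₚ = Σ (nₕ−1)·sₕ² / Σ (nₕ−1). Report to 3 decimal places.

87.107

A: (31−1)·11.6² = 30·134.56 = 4036.8
B: (93−1)·6.2² = 92·38.44 = 3536.48
C: (118−1)·9.9² = 117·98.01 = 11467.17
D: (106−1)·10.2² = 105·104.04 = 10924.2
Numerator = 29964.65; denominator = Σ(nₕ−1) = 344.
s²ₚ = 29964.65/344 = 87.10654... → 87.107.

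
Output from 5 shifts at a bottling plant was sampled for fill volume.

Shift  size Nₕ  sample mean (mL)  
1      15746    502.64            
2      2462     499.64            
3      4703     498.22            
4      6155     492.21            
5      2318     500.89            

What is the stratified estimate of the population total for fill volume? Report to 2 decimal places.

1: 15746·502.64 = 7914569.44
2: 2462·499.64 = 1230113.68
3: 4703·498.22 = 2343128.66
4: 6155·492.21 = 3029552.55
5: 2318·500.89 = 1161063.02
τ̂ = Σ Nₕx̄ₕ = 15678427.35.

15678427.35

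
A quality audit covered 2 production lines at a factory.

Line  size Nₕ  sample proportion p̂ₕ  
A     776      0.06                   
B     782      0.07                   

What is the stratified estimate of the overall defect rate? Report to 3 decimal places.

N = 776 + 782 = 1558.
Overall proportion = Σ (Nₕ/N)·p̂ₕ.
Σ Nₕp̂ₕ = 46.56 + 54.74 = 101.3.
101.3 / 1558 = 0.06502... → 0.065.

0.065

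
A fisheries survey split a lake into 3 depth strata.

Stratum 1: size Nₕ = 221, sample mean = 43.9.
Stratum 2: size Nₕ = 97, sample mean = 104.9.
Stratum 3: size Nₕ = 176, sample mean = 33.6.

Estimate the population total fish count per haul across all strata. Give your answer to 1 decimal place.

25790.8

1: 221·43.9 = 9701.9
2: 97·104.9 = 10175.3
3: 176·33.6 = 5913.6
τ̂ = Σ Nₕx̄ₕ = 25790.8.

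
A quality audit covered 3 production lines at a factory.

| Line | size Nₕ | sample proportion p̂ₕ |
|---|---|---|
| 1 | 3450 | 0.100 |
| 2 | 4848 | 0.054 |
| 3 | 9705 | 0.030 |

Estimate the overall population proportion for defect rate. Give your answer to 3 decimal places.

0.050

Wₕ = Nₕ/N with N = 18003: 0.1916, 0.2693, 0.5391.
p̂_st = 0.1916·0.100 + 0.2693·0.054 + 0.5391·0.030 ≈ 0.04988... → 0.050.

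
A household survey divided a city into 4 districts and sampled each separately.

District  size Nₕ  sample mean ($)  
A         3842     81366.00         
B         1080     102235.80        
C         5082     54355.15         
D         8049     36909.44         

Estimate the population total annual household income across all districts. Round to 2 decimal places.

Population total = Σ Nₕ·x̄ₕ (each stratum's size times its mean).
3842·81366.00 + 1080·102235.80 + 5082·54355.15 + 8049·36909.44 = 312608172 + 110414664 + 276232872.3 + 297084082.56 = 996339790.86.

996339790.86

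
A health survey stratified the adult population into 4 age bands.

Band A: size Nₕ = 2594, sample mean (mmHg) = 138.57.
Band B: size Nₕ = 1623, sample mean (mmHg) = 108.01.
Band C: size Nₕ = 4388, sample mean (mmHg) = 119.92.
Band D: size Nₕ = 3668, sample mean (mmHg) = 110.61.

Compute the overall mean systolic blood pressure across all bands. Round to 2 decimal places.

119.50

N = 12273; weights Wₕ = Nₕ/N = (0.2114, 0.1322, 0.3575, 0.2989).
x̄_st = Σ Wₕ·x̄ₕ = 0.2114·138.57 + 0.1322·108.01 + 0.3575·119.92 + 0.2989·110.61 ≈ 119.5044...
→ 119.50.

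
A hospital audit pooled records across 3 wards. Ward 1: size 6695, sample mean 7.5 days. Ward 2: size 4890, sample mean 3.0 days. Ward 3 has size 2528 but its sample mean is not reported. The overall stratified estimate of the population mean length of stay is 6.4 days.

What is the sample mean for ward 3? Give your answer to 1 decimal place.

10.1

Σ Nₕx̄ₕ = N·μ, so 2528·x̄_3 = 14113·6.4 − (6695·7.5 + 4890·3.0).
= 90323.2 − 64882.5 = 25440.7.
x̄_3 = 25440.7 / 2528 = 10.064... → 10.1.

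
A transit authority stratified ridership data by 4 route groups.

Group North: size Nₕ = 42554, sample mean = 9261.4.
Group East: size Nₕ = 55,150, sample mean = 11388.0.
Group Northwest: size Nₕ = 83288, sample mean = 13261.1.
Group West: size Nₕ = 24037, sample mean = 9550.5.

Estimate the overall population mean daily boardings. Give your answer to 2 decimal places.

N = 205029; weights Wₕ = Nₕ/N = (0.2076, 0.2690, 0.4062, 0.1172).
x̄_st = Σ Wₕ·x̄ₕ = 0.2076·9261.4 + 0.2690·11388.0 + 0.4062·13261.1 + 0.1172·9550.5 ≈ 11492.0996...
→ 11492.10.

11492.10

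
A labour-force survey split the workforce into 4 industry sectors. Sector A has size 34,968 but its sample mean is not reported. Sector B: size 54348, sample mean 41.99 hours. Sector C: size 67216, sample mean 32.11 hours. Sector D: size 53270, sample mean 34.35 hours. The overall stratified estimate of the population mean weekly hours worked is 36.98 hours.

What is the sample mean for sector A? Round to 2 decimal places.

42.56

N = 34968 + 54348 + 67216 + 53270 = 209802.
Overall total = μ·N = 36.98·209802 = 7758477.96.
Subtract the known strata: 54348·41.99 + 67216·32.11 + 53270·34.35 = 6270202.78.
Remaining total for sector A: 7758477.96 − 6270202.78 = 1488275.18.
Divide by its size: 1488275.18 / 34968 = 42.5611... → 42.56.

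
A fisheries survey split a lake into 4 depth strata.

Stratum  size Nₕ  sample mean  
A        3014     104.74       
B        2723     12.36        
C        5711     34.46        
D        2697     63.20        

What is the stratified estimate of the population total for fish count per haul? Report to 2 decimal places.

A: 3014·104.74 = 315686.36
B: 2723·12.36 = 33656.28
C: 5711·34.46 = 196801.06
D: 2697·63.20 = 170450.4
τ̂ = Σ Nₕx̄ₕ = 716594.10.

716594.10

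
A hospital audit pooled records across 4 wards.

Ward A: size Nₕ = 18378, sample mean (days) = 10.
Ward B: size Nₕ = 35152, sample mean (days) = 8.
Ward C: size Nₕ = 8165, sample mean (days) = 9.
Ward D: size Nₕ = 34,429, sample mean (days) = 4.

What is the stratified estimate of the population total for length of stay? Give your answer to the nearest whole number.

676197

Estimate total by summing Nₕ·x̄ₕ over strata.
18378·10 + 35152·8 + 8165·9 + 34429·4 = 183780 + 281216 + 73485 + 137716 = 676197.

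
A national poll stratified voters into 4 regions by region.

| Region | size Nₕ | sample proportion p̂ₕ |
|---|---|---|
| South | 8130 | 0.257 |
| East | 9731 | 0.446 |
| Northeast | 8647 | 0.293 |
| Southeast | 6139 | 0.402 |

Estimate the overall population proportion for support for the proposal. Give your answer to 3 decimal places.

N = 8130 + 9731 + 8647 + 6139 = 32647.
Overall proportion = Σ (Nₕ/N)·p̂ₕ.
Σ Nₕp̂ₕ = 2089.41 + 4340.026 + 2533.571 + 2467.878 = 11430.885.
11430.885 / 32647 = 0.35014... → 0.350.

0.350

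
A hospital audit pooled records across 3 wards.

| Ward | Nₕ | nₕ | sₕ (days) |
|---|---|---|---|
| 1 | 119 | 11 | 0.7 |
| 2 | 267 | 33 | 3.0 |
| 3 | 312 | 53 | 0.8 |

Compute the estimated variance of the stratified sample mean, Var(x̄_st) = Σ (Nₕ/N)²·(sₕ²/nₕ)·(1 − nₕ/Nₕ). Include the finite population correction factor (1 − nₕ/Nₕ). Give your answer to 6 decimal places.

0.038152

N = 698; Wₕ = Nₕ/N.
ward 1: (119/698)²·0.7²/11·(1 − 11/119) = 0.001175069
ward 2: (267/698)²·3.0²/33·(1 − 33/267) = 0.034973963
ward 3: (312/698)²·0.8²/53·(1 − 53/312) = 0.002002846
Sum = 0.038151878 → 0.038152.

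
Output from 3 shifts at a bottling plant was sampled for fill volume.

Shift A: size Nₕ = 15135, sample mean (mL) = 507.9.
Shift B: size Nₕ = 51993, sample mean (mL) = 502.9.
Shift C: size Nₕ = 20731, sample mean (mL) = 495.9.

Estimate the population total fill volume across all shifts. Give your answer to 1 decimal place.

Estimate total by summing Nₕ·x̄ₕ over strata.
15135·507.9 + 51993·502.9 + 20731·495.9 = 7687066.5 + 26147279.7 + 10280502.9 = 44114849.1.

44114849.1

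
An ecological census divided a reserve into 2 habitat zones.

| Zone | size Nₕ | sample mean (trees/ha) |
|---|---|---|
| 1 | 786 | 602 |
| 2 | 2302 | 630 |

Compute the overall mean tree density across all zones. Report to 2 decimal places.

N = 3088; weights Wₕ = Nₕ/N = (0.2545, 0.7455).
x̄_st = Σ Wₕ·x̄ₕ = 0.2545·602 + 0.7455·630 ≈ 622.8731...
→ 622.87.

622.87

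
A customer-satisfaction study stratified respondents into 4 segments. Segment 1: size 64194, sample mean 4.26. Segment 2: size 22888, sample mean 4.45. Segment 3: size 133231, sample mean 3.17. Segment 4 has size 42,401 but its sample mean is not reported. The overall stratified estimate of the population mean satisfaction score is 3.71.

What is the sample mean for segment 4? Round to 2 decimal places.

N = 64194 + 22888 + 133231 + 42401 = 262714.
Overall total = μ·N = 3.71·262714 = 974668.94.
Subtract the known strata: 64194·4.26 + 22888·4.45 + 133231·3.17 = 797660.31.
Remaining total for segment 4: 974668.94 − 797660.31 = 177008.63.
Divide by its size: 177008.63 / 42401 = 4.1746... → 4.17.

4.17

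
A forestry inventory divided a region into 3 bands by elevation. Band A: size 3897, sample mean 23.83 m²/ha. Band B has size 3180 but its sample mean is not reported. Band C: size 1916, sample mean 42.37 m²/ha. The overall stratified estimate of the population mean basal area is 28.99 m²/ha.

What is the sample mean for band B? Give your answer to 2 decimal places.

Σ Nₕx̄ₕ = N·μ, so 3180·x̄_B = 8993·28.99 − (3897·23.83 + 1916·42.37).
= 260707.07 − 174046.43 = 86660.64.
x̄_B = 86660.64 / 3180 = 27.2518... → 27.25.

27.25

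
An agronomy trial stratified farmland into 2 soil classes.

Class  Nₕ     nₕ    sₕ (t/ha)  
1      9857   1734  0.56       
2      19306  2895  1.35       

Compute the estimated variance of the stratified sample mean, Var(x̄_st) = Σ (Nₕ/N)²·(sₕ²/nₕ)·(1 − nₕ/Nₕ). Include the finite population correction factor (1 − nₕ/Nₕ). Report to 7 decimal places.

0.0002515

N = 29163. Term for each stratum: Wₕ²sₕ²/nₕ·(1−nₕ/Nₕ).
Var(x̄_st) = 0.0000170264 + 0.0002345211 = 0.0002515475 → 0.0002515.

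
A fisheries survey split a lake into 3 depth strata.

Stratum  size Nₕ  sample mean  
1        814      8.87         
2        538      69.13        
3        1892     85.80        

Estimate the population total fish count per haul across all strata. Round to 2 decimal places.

Estimate total by summing Nₕ·x̄ₕ over strata.
814·8.87 + 538·69.13 + 1892·85.80 = 7220.18 + 37191.94 + 162333.6 = 206745.72.

206745.72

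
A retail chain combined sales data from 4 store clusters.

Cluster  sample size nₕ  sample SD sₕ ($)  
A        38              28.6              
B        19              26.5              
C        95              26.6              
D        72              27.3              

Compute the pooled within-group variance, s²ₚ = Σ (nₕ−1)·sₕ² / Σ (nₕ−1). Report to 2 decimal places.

Degrees of freedom: 37 + 18 + 94 + 71 = 220.
Σ(nₕ−1)sₕ² = 37·817.96 + 18·702.25 + 94·707.56 + 71·745.29 = 162331.25.
s²ₚ = 162331.25 / 220 = 737.8693... → 737.87.

737.87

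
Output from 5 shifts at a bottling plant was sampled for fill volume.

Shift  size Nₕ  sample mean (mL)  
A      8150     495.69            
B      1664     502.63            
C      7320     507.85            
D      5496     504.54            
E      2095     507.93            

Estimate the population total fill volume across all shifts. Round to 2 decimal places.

A: 8150·495.69 = 4039873.5
B: 1664·502.63 = 836376.32
C: 7320·507.85 = 3717462
D: 5496·504.54 = 2772951.84
E: 2095·507.93 = 1064113.35
τ̂ = Σ Nₕx̄ₕ = 12430777.01.

12430777.01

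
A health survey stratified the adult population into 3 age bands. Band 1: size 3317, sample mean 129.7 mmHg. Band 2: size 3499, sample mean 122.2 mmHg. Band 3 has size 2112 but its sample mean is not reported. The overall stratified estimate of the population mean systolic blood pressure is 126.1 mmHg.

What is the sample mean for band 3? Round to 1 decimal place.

N = 3317 + 3499 + 2112 = 8928.
Overall total = μ·N = 126.1·8928 = 1125820.8.
Subtract the known strata: 3317·129.7 + 3499·122.2 = 857792.7.
Remaining total for band 3: 1125820.8 − 857792.7 = 268028.1.
Divide by its size: 268028.1 / 2112 = 126.907... → 126.9.

126.9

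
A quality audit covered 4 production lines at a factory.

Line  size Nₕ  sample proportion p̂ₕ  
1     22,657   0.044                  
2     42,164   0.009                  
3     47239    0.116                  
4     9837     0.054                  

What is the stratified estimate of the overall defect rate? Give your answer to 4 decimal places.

0.0606

N = 22657 + 42164 + 47239 + 9837 = 121897.
Overall proportion = Σ (Nₕ/N)·p̂ₕ.
Σ Nₕp̂ₕ = 996.908 + 379.476 + 5479.724 + 531.198 = 7387.306.
7387.306 / 121897 = 0.060603... → 0.0606.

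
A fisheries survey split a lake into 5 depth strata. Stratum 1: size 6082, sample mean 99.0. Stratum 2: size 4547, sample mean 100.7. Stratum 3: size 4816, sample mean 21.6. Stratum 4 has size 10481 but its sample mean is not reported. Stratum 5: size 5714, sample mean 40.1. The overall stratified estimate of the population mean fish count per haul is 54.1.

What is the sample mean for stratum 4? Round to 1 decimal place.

30.4

N = 6082 + 4547 + 4816 + 10481 + 5714 = 31640.
Overall total = μ·N = 54.1·31640 = 1711724.
Subtract the known strata: 6082·99.0 + 4547·100.7 + 4816·21.6 + 5714·40.1 = 1393157.9.
Remaining total for stratum 4: 1711724 − 1393157.9 = 318566.1.
Divide by its size: 318566.1 / 10481 = 30.395... → 30.4.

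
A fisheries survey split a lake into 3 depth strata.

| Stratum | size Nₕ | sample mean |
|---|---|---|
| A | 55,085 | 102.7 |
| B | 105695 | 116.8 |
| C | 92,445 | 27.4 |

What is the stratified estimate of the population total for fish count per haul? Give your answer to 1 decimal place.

A: 55085·102.7 = 5657229.5
B: 105695·116.8 = 12345176
C: 92445·27.4 = 2532993
τ̂ = Σ Nₕx̄ₕ = 20535398.5.

20535398.5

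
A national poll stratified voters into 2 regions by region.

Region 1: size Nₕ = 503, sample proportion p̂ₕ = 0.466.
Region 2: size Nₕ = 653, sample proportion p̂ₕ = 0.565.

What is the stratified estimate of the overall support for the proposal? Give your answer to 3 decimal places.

0.522

N = 503 + 653 = 1156.
Overall proportion = Σ (Nₕ/N)·p̂ₕ.
Σ Nₕp̂ₕ = 234.398 + 368.945 = 603.343.
603.343 / 1156 = 0.52192... → 0.522.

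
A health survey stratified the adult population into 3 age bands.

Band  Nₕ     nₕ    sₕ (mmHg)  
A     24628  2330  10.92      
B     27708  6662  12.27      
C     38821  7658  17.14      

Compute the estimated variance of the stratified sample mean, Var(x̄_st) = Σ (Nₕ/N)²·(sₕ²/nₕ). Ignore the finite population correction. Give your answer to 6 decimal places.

N = 91157; Wₕ = Nₕ/N.
band A: (24628/91157)²·10.92²/2330 = 0.003735662
band B: (27708/91157)²·12.27²/6662 = 0.002087925
band C: (38821/91157)²·17.14²/7658 = 0.006957603
Sum = 0.012781190 → 0.012781.

0.012781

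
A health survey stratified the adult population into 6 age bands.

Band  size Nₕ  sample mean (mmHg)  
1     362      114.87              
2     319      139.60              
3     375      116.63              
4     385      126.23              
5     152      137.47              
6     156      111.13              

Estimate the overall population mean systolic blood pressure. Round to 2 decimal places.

N = 362 + 319 + 375 + 385 + 152 + 156 = 1749.
Weight each subgroup mean by Nₕ/N and sum.
Σ Nₕx̄ₕ = 362·114.87 + 319·139.60 + 375·116.63 + 385·126.23 + 152·137.47 + 156·111.13 = 41582.94 + 44532.4 + 43736.25 + 48598.55 + 20895.44 + 17336.28 = 216681.86.
Divide by N: 216681.86 / 1749 = 123.8890... → 123.89.

123.89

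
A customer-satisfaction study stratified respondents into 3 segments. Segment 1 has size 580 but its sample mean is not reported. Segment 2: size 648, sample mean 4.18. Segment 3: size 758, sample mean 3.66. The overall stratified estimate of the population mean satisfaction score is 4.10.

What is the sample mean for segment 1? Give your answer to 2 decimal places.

4.59

N = 580 + 648 + 758 = 1986.
Overall total = μ·N = 4.10·1986 = 8142.6.
Subtract the known strata: 648·4.18 + 758·3.66 = 5482.92.
Remaining total for segment 1: 8142.6 − 5482.92 = 2659.68.
Divide by its size: 2659.68 / 580 = 4.5857... → 4.59.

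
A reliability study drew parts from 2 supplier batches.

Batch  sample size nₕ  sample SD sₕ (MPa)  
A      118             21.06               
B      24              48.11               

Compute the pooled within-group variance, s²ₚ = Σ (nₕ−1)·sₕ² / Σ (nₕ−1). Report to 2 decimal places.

A: (118−1)·21.06² = 117·443.5236 = 51892.2612
B: (24−1)·48.11² = 23·2314.5721 = 53235.1583
Numerator = 105127.4195; denominator = Σ(nₕ−1) = 140.
s²ₚ = 105127.4195/140 = 750.9101... → 750.91.

750.91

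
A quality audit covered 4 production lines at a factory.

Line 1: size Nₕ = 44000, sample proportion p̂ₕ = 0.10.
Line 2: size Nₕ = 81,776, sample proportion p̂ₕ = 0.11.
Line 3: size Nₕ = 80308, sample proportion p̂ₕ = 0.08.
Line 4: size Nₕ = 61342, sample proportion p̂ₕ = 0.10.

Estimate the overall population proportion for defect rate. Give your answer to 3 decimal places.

Wₕ = Nₕ/N with N = 267426: 0.1645, 0.3058, 0.3003, 0.2294.
p̂_st = 0.1645·0.10 + 0.3058·0.11 + 0.3003·0.08 + 0.2294·0.10 ≈ 0.09705... → 0.097.

0.097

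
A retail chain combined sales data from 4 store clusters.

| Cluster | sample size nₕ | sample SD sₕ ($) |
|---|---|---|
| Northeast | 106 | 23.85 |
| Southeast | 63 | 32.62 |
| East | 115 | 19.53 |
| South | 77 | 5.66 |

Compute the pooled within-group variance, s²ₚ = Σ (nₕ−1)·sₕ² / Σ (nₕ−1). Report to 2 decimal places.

480.71

Degrees of freedom: 105 + 62 + 114 + 76 = 357.
Σ(nₕ−1)sₕ² = 105·568.8225 + 62·1064.0644 + 114·381.4209 + 76·32.0356 = 171615.0435.
s²ₚ = 171615.0435 / 357 = 480.7144... → 480.71.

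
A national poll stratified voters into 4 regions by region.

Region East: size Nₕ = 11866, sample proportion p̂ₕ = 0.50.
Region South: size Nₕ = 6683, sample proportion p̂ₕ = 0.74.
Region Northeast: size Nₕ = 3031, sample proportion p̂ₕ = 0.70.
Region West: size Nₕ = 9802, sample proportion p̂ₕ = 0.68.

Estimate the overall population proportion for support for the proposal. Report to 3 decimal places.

0.627

Wₕ = Nₕ/N with N = 31382: 0.3781, 0.2130, 0.0966, 0.3123.
p̂_st = 0.3781·0.50 + 0.2130·0.74 + 0.0966·0.70 + 0.3123·0.68 ≈ 0.62665... → 0.627.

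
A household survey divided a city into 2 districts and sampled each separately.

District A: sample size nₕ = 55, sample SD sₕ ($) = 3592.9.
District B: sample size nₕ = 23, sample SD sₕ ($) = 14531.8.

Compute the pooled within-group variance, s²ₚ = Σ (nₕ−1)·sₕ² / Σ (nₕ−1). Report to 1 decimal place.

70301222.2

A: (55−1)·3592.9² = 54·12908930.41 = 697082242.14
B: (23−1)·14531.8² = 22·211173211.24 = 4645810647.28
Numerator = 5342892889.42; denominator = Σ(nₕ−1) = 76.
s²ₚ = 5342892889.42/76 = 70301222.229... → 70301222.2.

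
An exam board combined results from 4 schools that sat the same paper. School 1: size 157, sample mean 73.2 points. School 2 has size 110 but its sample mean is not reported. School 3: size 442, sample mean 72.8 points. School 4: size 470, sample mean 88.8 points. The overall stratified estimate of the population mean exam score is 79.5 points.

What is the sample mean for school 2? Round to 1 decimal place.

75.7

N = 157 + 110 + 442 + 470 = 1179.
Overall total = μ·N = 79.5·1179 = 93730.5.
Subtract the known strata: 157·73.2 + 442·72.8 + 470·88.8 = 85406.
Remaining total for school 2: 93730.5 − 85406 = 8324.5.
Divide by its size: 8324.5 / 110 = 75.677... → 75.7.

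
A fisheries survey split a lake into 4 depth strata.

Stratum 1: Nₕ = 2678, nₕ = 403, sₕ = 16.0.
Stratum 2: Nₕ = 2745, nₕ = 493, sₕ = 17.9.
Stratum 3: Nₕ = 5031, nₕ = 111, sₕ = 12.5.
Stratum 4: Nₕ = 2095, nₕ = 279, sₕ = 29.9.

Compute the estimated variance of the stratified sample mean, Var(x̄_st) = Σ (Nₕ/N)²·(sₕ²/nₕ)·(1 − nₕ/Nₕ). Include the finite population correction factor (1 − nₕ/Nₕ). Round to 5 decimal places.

0.34876

N = 12549. Term for each stratum: Wₕ²sₕ²/nₕ·(1−nₕ/Nₕ).
Var(x̄_st) = 0.02457586 + 0.02551242 + 0.22125762 + 0.07741405 = 0.34875994 → 0.34876.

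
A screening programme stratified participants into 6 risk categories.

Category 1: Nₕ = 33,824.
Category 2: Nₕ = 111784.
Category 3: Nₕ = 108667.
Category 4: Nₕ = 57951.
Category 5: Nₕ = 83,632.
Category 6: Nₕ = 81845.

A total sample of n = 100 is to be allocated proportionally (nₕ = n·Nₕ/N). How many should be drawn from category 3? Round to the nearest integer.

Share of category 3 = 108667/477703 = 0.22748.
Allocate 100 × 0.22748 = 22.748... → 23.

23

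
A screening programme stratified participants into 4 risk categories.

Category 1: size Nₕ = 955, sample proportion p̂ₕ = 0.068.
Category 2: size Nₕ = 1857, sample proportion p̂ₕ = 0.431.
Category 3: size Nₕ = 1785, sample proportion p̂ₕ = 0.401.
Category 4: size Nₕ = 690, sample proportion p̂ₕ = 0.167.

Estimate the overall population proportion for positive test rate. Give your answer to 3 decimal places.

Wₕ = Nₕ/N with N = 5287: 0.1806, 0.3512, 0.3376, 0.1305.
p̂_st = 0.1806·0.068 + 0.3512·0.431 + 0.3376·0.401 + 0.1305·0.167 ≈ 0.32085... → 0.321.

0.321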